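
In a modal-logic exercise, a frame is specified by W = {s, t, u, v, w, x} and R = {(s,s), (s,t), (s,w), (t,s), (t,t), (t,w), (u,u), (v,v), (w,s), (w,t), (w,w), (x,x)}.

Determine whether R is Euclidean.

Yes

Euclidean: yes — any two successors of a common world are R-related.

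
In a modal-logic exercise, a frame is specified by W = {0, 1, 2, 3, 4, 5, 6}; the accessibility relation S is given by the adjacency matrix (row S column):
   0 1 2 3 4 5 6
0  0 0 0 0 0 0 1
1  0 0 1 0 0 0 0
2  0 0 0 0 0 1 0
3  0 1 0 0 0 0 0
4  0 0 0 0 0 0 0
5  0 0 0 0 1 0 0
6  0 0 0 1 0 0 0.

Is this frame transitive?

No

Transitive: no — 0 S 6 and 6 S 3, but not 0 S 3.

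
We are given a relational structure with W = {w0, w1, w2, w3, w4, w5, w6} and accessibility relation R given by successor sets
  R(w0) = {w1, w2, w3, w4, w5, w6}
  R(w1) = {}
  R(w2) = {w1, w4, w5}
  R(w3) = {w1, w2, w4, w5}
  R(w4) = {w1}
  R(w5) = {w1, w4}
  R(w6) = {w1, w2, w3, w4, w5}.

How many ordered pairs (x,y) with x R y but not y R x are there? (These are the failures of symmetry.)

Enumerating: (w0,w1), (w0,w2), (w0,w3), (w0,w4), (w0,w5), (w0,w6), (w2,w1), (w2,w4), (w2,w5), (w3,w1), (w3,w2), (w3,w4), … and 9 more.
Total: 21.

21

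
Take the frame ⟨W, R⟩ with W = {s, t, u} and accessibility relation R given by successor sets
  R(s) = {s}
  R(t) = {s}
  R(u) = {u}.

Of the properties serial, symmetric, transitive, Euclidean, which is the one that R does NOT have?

Serial: yes — every world has a successor (e.g. s R s).
Symmetric: no — t R s but not s R t.
Transitive: yes — every two-step R-path is closed by a direct edge.
Euclidean: yes — any two successors of a common world are R-related.
Only symmetric fails.

symmetric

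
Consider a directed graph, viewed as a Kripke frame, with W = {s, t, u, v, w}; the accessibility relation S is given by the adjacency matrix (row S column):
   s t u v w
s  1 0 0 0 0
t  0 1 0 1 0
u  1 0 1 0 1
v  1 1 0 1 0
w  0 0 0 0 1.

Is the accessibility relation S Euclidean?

Euclidean: no — u S s and u S w, but not s S w.

No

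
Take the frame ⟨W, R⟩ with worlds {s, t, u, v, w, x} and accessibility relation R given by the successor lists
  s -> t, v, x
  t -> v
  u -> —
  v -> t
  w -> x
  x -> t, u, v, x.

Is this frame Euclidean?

Euclidean: no — s R t and s R x, but not t R x.

No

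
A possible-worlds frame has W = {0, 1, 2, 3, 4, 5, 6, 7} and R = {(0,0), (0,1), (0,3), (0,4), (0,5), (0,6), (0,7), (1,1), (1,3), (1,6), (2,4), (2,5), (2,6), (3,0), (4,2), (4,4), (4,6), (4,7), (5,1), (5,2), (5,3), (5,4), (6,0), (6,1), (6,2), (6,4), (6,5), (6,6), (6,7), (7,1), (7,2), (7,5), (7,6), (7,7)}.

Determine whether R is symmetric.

Symmetric: no — 0 R 1 but not 1 R 0.

No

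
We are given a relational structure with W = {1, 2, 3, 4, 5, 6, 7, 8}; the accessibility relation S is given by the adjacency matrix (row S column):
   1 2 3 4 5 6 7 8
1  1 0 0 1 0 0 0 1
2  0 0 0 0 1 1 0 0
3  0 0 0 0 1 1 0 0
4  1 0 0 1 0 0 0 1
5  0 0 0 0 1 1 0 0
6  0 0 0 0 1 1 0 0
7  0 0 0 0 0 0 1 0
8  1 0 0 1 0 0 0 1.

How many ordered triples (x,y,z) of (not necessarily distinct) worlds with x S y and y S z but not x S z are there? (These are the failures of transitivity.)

S is transitive; there are no such tuples.

0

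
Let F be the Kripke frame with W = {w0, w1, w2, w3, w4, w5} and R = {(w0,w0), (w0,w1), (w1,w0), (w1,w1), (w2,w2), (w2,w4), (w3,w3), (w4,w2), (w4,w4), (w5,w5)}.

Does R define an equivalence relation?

Yes

Reflexive: yes — every world is R-related to itself.
Symmetric: yes — every pair in R has its reverse in R.
Transitive: yes — every two-step R-path is closed by a direct edge.
So R is an equivalence relation.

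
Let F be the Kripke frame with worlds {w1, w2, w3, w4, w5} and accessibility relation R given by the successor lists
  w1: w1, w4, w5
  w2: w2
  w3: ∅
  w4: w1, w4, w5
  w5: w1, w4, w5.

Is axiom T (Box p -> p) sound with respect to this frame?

No

The schema T characterises exactly the reflexive frames.
Reflexive: no — w3 is not related to itself.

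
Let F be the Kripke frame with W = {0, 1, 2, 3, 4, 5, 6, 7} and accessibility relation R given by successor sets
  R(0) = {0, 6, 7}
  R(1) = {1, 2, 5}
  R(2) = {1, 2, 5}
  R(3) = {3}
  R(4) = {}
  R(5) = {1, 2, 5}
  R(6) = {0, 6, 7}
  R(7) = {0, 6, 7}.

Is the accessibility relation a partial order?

No

Reflexive: no — 4 is not related to itself.
Transitive: yes — every two-step R-path is closed by a direct edge.
Antisymmetric: no — 0 R 6 and 6 R 0 with 0 ≠ 6.
So R is not a partial order.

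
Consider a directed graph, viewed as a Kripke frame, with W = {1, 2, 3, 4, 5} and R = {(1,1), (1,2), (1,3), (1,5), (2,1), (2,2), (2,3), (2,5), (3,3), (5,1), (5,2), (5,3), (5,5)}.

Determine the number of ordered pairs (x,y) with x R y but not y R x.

Enumerating: (1,3), (2,3), (5,3).

3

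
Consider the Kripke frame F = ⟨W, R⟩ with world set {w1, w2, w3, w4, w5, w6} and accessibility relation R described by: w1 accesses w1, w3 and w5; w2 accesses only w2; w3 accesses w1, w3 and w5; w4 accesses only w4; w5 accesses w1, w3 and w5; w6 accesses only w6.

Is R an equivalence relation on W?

Yes

Reflexive: yes — every world is R-related to itself.
Symmetric: yes — every pair in R has its reverse in R.
Transitive: yes — every two-step R-path is closed by a direct edge.
So R is an equivalence relation.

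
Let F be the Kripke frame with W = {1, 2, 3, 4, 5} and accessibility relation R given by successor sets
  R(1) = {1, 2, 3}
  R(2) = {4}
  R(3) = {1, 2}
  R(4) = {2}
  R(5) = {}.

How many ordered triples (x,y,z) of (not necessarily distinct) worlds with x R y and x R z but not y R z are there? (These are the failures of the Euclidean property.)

Enumerating: (1,2,1), (1,2,2), (1,2,3), (1,3,3), (2,4,4), (3,2,1), (3,2,2), (4,2,2).

8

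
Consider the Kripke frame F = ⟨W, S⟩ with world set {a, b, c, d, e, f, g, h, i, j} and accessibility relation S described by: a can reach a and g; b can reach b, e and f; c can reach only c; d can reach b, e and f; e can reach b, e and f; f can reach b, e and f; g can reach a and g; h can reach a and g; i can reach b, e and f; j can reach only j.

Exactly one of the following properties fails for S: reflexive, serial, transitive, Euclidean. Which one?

Reflexive: no — d is not related to itself.
Serial: yes — every world has a successor (e.g. a S a).
Transitive: yes — every two-step S-path is closed by a direct edge.
Euclidean: yes — any two successors of a common world are S-related.
Only reflexive fails.

reflexive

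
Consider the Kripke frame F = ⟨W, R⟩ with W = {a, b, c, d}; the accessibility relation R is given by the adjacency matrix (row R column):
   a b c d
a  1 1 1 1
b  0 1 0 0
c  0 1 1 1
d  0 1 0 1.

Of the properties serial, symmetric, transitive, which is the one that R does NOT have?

Serial: yes — every world has a successor (e.g. a R a).
Symmetric: no — a R b but not b R a.
Transitive: yes — every two-step R-path is closed by a direct edge.
Only symmetric fails.

symmetric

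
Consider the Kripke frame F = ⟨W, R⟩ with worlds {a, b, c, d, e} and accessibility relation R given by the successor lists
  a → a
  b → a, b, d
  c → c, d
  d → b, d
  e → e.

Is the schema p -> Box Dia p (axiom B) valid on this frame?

By correspondence theory, B is valid on a frame iff R is symmetric.
Symmetric: no — b R a but not a R b.

No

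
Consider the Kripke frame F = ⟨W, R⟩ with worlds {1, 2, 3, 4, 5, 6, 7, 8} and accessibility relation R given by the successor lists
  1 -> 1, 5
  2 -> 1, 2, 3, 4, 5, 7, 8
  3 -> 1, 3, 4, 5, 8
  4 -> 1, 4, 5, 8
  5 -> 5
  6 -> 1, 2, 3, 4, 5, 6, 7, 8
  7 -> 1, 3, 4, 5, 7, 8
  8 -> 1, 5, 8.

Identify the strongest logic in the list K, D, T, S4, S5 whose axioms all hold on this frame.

Serial (axiom D): yes — every world has a successor (e.g. 1 R 1).
Reflexive (axiom T): yes — every world is R-related to itself.
Transitive (axiom 4): yes — every two-step R-path is closed by a direct edge.
Euclidean (axiom 5): no — 2 R 1 and 2 R 3, but not 1 R 3.
So F validates K, D, T, S4; S5 would additionally require R to be Euclidean. The strongest is S4.

S4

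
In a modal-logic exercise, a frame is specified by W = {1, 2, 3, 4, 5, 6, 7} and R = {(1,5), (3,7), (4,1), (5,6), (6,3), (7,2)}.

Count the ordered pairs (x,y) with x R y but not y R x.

Enumerating: (1,5), (3,7), (4,1), (5,6), (6,3), (7,2).

6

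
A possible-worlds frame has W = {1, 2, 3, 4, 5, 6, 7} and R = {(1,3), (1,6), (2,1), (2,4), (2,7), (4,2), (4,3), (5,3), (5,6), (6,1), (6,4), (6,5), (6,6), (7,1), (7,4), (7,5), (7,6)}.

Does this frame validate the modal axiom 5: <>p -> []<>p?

No

By correspondence theory, 5 is valid on a frame iff R is Euclidean.
Euclidean: no — 1 R 3 and 1 R 6, but not 3 R 6.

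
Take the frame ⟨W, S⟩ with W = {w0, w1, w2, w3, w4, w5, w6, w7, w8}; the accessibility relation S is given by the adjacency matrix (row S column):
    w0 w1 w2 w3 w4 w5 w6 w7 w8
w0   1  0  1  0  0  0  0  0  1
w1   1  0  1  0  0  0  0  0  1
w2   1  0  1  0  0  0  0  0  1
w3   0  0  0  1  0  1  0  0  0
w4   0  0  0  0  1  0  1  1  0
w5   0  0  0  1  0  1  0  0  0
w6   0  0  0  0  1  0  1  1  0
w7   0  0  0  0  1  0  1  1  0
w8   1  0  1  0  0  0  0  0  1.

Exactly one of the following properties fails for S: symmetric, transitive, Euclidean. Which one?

Symmetric: no — w1 S w0 but not w0 S w1.
Transitive: yes — every two-step S-path is closed by a direct edge.
Euclidean: yes — any two successors of a common world are S-related.
Only symmetric fails.

symmetric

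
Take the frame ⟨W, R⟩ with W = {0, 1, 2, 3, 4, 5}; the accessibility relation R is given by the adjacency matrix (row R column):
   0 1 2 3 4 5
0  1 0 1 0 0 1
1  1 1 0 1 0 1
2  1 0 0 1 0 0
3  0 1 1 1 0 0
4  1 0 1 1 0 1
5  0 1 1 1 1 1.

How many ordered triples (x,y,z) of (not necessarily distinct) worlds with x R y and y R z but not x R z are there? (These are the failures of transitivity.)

21

Enumerating: (0,2,3), (0,5,1), (0,5,3), (0,5,4), (1,0,2), (1,3,2), (1,5,2), (1,5,4), (2,0,2), (2,0,5), (2,3,1), (2,3,2), … and 9 more.
Total: 21.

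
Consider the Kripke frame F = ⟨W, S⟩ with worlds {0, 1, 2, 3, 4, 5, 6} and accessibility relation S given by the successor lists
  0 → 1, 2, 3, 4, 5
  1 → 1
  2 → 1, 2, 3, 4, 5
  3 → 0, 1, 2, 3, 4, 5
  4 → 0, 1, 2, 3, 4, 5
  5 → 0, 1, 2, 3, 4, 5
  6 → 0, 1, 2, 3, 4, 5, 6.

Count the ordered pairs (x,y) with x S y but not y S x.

12

Enumerating: (0,1), (0,2), (2,1), (3,1), (4,1), (5,1), (6,0), (6,1), (6,2), (6,3), (6,4), (6,5).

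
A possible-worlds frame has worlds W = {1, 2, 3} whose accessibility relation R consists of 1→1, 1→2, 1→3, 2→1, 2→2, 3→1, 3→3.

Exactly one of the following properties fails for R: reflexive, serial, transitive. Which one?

Reflexive: yes — every world is R-related to itself.
Serial: yes — every world has a successor (e.g. 1 R 1).
Transitive: no — 2 R 1 and 1 R 3, but not 2 R 3.
Only transitive fails.

transitive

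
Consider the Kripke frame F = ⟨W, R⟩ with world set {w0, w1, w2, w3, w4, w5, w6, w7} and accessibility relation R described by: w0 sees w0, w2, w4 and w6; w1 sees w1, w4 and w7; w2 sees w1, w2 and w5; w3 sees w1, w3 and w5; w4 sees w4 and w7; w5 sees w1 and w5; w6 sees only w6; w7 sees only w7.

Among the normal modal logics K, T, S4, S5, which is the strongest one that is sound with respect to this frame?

T

Reflexive (axiom T): yes — every world is R-related to itself.
Transitive (axiom 4): no — w0 R w2 and w2 R w1, but not w0 R w1.
Euclidean (axiom 5): no — w0 R w2 and w0 R w4, but not w2 R w4.
So F validates K, T; S4 would additionally require R to be transitive. The strongest is T.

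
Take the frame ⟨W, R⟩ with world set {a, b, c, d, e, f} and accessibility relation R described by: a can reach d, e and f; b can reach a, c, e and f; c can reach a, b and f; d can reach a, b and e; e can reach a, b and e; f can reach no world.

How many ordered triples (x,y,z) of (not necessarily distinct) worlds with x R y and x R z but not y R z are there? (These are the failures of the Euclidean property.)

29

Enumerating: (a,d,d), (a,d,f), (a,e,d), (a,e,f), (a,f,d), (a,f,e), (a,f,f), (b,a,a), (b,a,c), (b,c,c), (b,c,e), (b,e,c), … and 17 more.
Total: 29.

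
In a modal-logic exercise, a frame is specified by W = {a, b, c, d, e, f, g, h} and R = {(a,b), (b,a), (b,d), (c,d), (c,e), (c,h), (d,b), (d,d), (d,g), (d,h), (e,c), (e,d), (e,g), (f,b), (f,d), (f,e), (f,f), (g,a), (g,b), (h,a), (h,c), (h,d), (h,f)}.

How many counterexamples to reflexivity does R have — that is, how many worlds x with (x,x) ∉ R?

6

Enumerating: a, b, c, e, g, h.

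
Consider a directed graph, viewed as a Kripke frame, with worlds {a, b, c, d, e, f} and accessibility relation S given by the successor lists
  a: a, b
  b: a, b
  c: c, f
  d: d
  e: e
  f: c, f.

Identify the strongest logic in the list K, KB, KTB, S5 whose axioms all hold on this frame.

S5

Symmetric (axiom B): yes — every pair in S has its reverse in S.
Reflexive (axiom T): yes — every world is S-related to itself.
Euclidean (axiom 5): yes — any two successors of a common world are S-related.
So F validates K, KB, KTB, S5. The strongest is S5.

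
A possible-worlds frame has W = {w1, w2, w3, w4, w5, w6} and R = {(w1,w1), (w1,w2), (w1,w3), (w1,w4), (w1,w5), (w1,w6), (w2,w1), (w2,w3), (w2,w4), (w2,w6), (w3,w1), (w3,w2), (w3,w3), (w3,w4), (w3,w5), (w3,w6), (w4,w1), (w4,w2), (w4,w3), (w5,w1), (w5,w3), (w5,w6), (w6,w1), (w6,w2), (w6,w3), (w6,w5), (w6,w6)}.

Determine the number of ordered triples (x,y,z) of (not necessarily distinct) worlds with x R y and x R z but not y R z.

26

Enumerating: (w1,w2,w2), (w1,w2,w5), (w1,w4,w4), (w1,w4,w5), (w1,w4,w6), (w1,w5,w2), (w1,w5,w4), (w1,w5,w5), (w1,w6,w4), (w2,w4,w4), (w2,w4,w6), (w2,w6,w4), … and 14 more.
Total: 26.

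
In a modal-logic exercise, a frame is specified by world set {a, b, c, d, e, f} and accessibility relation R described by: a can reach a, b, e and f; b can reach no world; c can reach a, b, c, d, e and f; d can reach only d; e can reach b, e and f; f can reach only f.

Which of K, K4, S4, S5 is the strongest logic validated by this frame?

K4

Transitive (axiom 4): yes — every two-step R-path is closed by a direct edge.
Reflexive (axiom T): no — b is not related to itself.
Euclidean (axiom 5): no — a R b and a R e, but not b R e.
So F validates K, K4; S4 would additionally require R to be reflexive. The strongest is K4.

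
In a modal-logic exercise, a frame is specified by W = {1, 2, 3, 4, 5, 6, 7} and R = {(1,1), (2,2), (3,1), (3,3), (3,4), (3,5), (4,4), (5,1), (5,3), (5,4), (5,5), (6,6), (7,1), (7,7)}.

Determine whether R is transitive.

Yes

Transitive: yes — every two-step R-path is closed by a direct edge.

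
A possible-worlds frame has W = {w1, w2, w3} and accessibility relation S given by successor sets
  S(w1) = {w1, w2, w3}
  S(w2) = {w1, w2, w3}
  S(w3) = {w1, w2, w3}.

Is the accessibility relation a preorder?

Reflexive: yes — every world is S-related to itself.
Transitive: yes — every two-step S-path is closed by a direct edge.
So S is a preorder.

Yes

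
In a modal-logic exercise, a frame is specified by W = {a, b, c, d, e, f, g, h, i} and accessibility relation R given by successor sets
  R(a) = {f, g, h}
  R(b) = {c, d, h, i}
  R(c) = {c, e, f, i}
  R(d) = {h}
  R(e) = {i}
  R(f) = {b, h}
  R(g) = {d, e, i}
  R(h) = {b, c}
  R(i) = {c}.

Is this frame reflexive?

Reflexive: no — a is not related to itself.

No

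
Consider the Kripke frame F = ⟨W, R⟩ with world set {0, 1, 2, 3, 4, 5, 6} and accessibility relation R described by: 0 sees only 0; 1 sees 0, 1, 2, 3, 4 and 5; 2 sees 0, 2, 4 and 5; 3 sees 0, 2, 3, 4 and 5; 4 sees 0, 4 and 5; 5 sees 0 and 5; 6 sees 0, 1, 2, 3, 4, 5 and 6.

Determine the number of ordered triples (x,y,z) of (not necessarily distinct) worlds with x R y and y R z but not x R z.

R is transitive; there are no such tuples.

0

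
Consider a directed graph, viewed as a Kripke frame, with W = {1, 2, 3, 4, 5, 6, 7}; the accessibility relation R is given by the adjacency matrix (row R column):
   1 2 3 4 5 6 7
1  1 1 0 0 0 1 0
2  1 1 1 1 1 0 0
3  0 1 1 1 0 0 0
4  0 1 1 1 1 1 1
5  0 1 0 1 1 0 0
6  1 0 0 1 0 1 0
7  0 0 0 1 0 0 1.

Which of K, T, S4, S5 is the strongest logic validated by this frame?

T

Reflexive (axiom T): yes — every world is R-related to itself.
Transitive (axiom 4): no — 1 R 2 and 2 R 3, but not 1 R 3.
Euclidean (axiom 5): no — 1 R 2 and 1 R 6, but not 2 R 6.
So F validates K, T; S4 would additionally require R to be transitive. The strongest is T.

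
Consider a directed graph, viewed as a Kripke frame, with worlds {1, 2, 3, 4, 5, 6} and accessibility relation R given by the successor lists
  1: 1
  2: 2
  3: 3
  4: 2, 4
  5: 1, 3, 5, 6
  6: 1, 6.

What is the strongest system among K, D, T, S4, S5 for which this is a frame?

S4

Serial (axiom D): yes — every world has a successor (e.g. 1 R 1).
Reflexive (axiom T): yes — every world is R-related to itself.
Transitive (axiom 4): yes — every two-step R-path is closed by a direct edge.
Euclidean (axiom 5): no — 5 R 1 and 5 R 3, but not 1 R 3.
So F validates K, D, T, S4; S5 would additionally require R to be Euclidean. The strongest is S4.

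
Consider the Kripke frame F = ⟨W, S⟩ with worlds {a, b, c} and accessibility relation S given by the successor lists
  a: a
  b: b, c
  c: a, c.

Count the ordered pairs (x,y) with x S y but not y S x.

2

Enumerating: (b,c), (c,a).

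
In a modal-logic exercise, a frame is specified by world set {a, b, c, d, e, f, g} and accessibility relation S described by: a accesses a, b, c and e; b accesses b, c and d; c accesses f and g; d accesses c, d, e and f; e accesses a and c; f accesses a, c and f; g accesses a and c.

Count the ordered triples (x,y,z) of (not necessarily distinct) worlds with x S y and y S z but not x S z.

Enumerating: (a,b,d), (a,c,f), (a,c,g), (b,c,f), (b,c,g), (b,d,e), (b,d,f), (c,f,a), (c,f,c), (c,g,a), (c,g,c), (d,c,g), … and 13 more.
Total: 25.

25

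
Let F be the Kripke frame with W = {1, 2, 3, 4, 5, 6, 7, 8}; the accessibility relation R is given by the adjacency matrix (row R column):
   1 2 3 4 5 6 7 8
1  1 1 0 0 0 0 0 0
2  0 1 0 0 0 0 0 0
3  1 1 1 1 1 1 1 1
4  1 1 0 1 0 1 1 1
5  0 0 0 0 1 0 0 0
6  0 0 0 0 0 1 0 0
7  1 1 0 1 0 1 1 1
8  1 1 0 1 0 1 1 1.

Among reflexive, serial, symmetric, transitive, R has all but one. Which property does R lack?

symmetric

Reflexive: yes — every world is R-related to itself.
Serial: yes — every world has a successor (e.g. 1 R 1).
Symmetric: no — 1 R 2 but not 2 R 1.
Transitive: yes — every two-step R-path is closed by a direct edge.
Only symmetric fails.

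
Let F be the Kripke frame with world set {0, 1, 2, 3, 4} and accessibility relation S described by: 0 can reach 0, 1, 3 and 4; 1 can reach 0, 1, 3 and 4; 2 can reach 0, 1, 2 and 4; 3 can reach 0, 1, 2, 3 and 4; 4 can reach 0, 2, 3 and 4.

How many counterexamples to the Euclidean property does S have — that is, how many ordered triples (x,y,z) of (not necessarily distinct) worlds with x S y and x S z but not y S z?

Enumerating: (0,4,1), (1,4,1), (2,0,2), (2,1,2), (2,4,1), (3,0,2), (3,1,2), (3,2,3), (3,4,1), (4,0,2), (4,2,3).

11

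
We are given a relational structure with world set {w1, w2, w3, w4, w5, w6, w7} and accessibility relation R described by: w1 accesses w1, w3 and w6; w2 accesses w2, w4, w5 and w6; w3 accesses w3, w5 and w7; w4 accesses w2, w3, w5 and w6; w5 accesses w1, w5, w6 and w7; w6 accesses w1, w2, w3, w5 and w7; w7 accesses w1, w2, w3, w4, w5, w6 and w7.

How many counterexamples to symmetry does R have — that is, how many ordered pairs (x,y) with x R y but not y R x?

Enumerating: (w1,w3), (w2,w5), (w3,w5), (w4,w3), (w4,w5), (w4,w6), (w5,w1), (w6,w3), (w7,w1), (w7,w2), (w7,w4).

11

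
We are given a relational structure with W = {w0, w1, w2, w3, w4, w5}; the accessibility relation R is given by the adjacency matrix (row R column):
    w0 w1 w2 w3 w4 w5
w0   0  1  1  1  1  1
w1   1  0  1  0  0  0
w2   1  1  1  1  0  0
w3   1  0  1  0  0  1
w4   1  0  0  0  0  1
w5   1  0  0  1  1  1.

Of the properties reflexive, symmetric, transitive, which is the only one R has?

Reflexive: no — w0 is not related to itself.
Symmetric: yes — every pair in R has its reverse in R.
Transitive: no — w1 R w0 and w0 R w3, but not w1 R w3.
Only symmetric holds.

symmetric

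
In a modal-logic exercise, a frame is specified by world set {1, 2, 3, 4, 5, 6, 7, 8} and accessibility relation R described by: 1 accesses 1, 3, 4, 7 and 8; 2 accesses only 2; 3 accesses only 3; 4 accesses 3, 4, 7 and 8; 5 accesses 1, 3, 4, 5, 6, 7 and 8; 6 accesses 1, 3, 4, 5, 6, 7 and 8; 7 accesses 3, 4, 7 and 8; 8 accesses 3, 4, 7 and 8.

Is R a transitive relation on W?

Transitive: yes — every two-step R-path is closed by a direct edge.

Yes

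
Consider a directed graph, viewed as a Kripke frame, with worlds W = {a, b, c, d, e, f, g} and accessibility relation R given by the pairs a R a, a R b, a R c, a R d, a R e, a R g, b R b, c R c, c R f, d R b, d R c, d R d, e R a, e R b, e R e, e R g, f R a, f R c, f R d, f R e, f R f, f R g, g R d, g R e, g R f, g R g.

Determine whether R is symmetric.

No

Symmetric: no — a R b but not b R a.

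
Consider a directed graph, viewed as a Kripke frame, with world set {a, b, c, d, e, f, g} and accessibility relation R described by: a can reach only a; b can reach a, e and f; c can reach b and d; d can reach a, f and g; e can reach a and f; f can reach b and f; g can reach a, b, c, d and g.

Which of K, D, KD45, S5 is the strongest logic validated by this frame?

D

Serial (axiom D): yes — every world has a successor (e.g. a R a).
Euclidean (axiom 5): no — b R a and b R e, but not a R e.
Transitive (axiom 4): no — c R b and b R a, but not c R a.
Reflexive (axiom T): no — b is not related to itself.
So F validates K, D; KD45 would additionally require R to be Euclidean and transitive. The strongest is D.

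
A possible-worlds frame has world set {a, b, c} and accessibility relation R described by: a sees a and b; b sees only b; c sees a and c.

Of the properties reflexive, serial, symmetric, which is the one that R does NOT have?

Reflexive: yes — every world is R-related to itself.
Serial: yes — every world has a successor (e.g. a R a).
Symmetric: no — a R b but not b R a.
Only symmetric fails.

symmetric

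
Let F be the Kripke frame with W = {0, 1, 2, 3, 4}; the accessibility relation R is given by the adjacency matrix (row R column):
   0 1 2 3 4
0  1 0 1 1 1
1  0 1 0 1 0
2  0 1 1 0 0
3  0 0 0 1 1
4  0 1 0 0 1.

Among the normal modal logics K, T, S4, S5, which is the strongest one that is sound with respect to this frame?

Reflexive (axiom T): yes — every world is R-related to itself.
Transitive (axiom 4): no — 0 R 2 and 2 R 1, but not 0 R 1.
Euclidean (axiom 5): no — 0 R 2 and 0 R 3, but not 2 R 3.
So F validates K, T; S4 would additionally require R to be transitive. The strongest is T.

T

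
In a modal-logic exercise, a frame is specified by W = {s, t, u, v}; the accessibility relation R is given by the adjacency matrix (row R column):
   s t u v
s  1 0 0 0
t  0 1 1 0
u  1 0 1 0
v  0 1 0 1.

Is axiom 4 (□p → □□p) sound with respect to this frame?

The schema 4 characterises exactly the transitive frames.
Transitive: no — t R u and u R s, but not t R s.

No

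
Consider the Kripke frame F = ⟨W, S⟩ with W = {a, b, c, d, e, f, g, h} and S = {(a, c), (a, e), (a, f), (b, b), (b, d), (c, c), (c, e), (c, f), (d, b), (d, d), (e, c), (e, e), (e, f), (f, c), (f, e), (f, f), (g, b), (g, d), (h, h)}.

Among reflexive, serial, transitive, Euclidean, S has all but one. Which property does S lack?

reflexive

Reflexive: no — a is not related to itself.
Serial: yes — every world has a successor (e.g. a S c).
Transitive: yes — every two-step S-path is closed by a direct edge.
Euclidean: yes — any two successors of a common world are S-related.
Only reflexive fails.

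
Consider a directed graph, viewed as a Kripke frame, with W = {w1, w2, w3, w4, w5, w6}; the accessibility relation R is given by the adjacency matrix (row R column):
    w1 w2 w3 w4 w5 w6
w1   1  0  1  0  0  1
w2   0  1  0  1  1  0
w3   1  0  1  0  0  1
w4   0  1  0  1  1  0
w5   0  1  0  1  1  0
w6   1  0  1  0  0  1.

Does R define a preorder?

Reflexive: yes — every world is R-related to itself.
Transitive: yes — every two-step R-path is closed by a direct edge.
So R is a preorder.

Yes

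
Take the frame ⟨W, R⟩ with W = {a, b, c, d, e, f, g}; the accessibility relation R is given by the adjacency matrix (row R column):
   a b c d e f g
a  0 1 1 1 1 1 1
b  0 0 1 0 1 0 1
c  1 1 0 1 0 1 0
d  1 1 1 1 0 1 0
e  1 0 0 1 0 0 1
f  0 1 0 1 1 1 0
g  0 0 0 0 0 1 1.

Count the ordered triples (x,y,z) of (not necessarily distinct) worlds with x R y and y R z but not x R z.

Enumerating: (a,c,a), (a,d,a), (a,e,a), (b,c,a), (b,c,b), (b,c,d), (b,c,f), (b,e,a), (b,e,d), (b,g,f), (c,a,c), (c,a,e), … and 28 more.
Total: 40.

40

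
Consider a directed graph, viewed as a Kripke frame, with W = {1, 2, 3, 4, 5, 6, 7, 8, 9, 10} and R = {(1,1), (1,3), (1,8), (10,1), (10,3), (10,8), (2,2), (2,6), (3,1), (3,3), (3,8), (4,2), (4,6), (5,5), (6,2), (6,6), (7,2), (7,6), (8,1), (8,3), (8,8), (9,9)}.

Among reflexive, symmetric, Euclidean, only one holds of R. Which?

Euclidean

Reflexive: no — 4 is not related to itself.
Symmetric: no — 10 R 1 but not 1 R 10.
Euclidean: yes — any two successors of a common world are R-related.
Only Euclidean holds.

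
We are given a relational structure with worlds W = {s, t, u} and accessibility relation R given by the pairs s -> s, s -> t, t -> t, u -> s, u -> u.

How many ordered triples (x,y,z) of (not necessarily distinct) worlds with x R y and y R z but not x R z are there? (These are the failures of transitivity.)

1

Enumerating: (u,s,t).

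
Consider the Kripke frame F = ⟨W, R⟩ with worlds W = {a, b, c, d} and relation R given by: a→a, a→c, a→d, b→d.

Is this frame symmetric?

No

Symmetric: no — a R c but not c R a.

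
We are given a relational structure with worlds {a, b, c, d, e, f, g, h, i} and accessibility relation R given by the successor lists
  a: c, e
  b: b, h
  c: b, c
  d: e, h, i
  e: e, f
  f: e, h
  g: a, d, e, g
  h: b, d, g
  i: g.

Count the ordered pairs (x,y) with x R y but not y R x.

11

Enumerating: (a,c), (a,e), (c,b), (d,e), (d,i), (f,h), (g,a), (g,d), (g,e), (h,g), (i,g).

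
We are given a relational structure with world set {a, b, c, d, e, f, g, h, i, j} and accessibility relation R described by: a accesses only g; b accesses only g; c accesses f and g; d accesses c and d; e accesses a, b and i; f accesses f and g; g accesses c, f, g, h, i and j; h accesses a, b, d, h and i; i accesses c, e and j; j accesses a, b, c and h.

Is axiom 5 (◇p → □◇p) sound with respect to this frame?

The schema 5 characterises exactly the Euclidean frames.
Euclidean: no — e R a and e R b, but not a R b.

No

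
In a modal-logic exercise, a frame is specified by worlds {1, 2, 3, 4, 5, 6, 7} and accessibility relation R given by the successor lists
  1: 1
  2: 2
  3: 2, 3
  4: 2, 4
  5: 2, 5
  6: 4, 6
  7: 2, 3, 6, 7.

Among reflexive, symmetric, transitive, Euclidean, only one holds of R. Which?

Reflexive: yes — every world is R-related to itself.
Symmetric: no — 3 R 2 but not 2 R 3.
Transitive: no — 6 R 4 and 4 R 2, but not 6 R 2.
Euclidean: no — 7 R 2 and 7 R 3, but not 2 R 3.
Only reflexive holds.

reflexive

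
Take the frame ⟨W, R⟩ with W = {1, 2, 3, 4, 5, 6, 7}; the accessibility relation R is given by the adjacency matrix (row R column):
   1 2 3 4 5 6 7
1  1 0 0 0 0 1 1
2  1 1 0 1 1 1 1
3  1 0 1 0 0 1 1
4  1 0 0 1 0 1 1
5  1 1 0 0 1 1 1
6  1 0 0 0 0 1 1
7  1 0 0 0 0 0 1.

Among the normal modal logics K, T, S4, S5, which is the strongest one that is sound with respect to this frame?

T

Reflexive (axiom T): yes — every world is R-related to itself.
Transitive (axiom 4): no — 5 R 2 and 2 R 4, but not 5 R 4.
Euclidean (axiom 5): no — 1 R 7 and 1 R 6, but not 7 R 6.
So F validates K, T; S4 would additionally require R to be transitive. The strongest is T.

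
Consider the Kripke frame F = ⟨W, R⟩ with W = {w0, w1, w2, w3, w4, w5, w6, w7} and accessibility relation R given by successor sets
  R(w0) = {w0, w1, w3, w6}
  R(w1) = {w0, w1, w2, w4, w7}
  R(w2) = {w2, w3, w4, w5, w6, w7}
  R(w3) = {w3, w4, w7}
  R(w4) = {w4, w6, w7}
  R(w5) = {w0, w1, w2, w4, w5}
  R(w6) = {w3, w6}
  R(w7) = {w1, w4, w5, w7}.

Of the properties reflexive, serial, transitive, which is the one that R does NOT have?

Reflexive: yes — every world is R-related to itself.
Serial: yes — every world has a successor (e.g. w0 R w0).
Transitive: no — w0 R w1 and w1 R w2, but not w0 R w2.
Only transitive fails.

transitive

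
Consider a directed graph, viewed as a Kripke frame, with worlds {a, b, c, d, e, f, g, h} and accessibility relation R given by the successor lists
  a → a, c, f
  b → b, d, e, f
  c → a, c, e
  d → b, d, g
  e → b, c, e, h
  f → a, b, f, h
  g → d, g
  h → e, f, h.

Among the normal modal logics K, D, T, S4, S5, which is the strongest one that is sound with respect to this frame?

T

Serial (axiom D): yes — every world has a successor (e.g. a R a).
Reflexive (axiom T): yes — every world is R-related to itself.
Transitive (axiom 4): no — a R c and c R e, but not a R e.
Euclidean (axiom 5): no — a R c and a R f, but not c R f.
So F validates K, D, T; S4 would additionally require R to be transitive. The strongest is T.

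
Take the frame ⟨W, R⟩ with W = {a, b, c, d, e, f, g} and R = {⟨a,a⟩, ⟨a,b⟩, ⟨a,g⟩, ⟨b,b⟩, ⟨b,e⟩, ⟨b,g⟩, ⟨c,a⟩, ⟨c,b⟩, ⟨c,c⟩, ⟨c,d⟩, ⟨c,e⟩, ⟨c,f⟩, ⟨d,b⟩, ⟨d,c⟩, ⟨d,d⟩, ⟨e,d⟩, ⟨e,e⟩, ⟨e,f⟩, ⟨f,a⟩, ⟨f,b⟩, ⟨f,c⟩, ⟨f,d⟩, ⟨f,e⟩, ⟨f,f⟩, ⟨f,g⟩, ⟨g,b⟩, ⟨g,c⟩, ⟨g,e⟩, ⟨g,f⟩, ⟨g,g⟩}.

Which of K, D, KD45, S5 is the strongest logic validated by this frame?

D

Serial (axiom D): yes — every world has a successor (e.g. a R a).
Euclidean (axiom 5): no — b R e and b R g, but not e R g.
Transitive (axiom 4): no — a R b and b R e, but not a R e.
Reflexive (axiom T): yes — every world is R-related to itself.
So F validates K, D; KD45 would additionally require R to be Euclidean and transitive. The strongest is D.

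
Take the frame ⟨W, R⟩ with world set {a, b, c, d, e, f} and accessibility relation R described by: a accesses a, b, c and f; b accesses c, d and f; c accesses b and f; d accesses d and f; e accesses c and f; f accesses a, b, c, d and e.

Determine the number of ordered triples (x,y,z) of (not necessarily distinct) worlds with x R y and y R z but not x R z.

27

Enumerating: (a,b,d), (a,f,d), (a,f,e), (b,c,b), (b,f,a), (b,f,b), (b,f,e), (c,b,c), (c,b,d), (c,f,a), (c,f,c), (c,f,d), … and 15 more.
Total: 27.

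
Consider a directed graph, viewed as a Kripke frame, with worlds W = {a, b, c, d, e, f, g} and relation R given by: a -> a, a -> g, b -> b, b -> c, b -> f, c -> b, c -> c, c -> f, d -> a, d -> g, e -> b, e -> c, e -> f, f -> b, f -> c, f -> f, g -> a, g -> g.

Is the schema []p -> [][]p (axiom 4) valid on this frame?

The schema 4 characterises exactly the transitive frames.
Transitive: yes — every two-step R-path is closed by a direct edge.

Yes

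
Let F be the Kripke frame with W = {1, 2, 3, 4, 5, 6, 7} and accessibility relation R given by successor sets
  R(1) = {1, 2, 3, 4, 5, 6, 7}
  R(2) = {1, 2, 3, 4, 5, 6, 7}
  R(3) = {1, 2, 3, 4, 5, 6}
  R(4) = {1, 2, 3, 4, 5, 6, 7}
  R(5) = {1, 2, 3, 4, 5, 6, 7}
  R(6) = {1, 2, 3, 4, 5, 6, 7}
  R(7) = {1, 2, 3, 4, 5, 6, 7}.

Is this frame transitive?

Transitive: no — 3 R 1 and 1 R 7, but not 3 R 7.

No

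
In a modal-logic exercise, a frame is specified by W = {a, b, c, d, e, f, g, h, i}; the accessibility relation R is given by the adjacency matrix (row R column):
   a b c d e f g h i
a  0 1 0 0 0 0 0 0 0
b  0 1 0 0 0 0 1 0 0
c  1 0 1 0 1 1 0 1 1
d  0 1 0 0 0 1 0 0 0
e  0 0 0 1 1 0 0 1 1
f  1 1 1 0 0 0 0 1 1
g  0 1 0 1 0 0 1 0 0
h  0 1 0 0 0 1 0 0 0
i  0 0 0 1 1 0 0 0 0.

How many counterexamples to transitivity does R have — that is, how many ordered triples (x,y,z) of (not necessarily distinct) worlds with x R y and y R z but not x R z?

Enumerating: (a,b,g), (b,g,d), (c,a,b), (c,e,d), (c,f,b), (c,h,b), (c,i,d), (d,b,g), (d,f,a), (d,f,c), (d,f,h), (d,f,i), … and 20 more.
Total: 32.

32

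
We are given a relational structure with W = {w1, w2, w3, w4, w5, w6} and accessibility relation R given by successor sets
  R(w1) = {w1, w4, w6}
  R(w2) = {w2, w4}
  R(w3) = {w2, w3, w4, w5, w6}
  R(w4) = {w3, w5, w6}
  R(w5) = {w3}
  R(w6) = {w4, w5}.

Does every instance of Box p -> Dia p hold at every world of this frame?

Yes

The schema D characterises exactly the serial frames.
Serial: yes — every world has a successor (e.g. w1 R w1).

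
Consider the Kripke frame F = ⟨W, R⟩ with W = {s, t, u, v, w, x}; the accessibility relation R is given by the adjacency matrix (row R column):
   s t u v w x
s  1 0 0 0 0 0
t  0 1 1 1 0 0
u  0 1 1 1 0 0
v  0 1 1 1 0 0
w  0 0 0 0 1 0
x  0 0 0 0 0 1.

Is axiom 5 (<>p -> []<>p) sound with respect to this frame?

Yes

Axiom 5 corresponds to the accessibility relation being Euclidean.
Euclidean: yes — any two successors of a common world are R-related.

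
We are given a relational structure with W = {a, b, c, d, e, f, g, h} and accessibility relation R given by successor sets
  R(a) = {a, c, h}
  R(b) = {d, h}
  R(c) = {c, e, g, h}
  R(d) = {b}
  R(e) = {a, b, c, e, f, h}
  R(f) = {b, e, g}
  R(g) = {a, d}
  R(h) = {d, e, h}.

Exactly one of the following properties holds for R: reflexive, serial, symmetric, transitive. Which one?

serial

Reflexive: no — b is not related to itself.
Serial: yes — every world has a successor (e.g. a R a).
Symmetric: no — a R c but not c R a.
Transitive: no — a R c and c R e, but not a R e.
Only serial holds.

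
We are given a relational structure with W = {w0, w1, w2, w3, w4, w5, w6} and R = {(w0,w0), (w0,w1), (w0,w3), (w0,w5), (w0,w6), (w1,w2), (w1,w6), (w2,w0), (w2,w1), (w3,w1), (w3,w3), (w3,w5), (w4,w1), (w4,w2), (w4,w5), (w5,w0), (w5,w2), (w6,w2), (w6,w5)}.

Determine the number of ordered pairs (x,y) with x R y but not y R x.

Enumerating: (w0,w1), (w0,w3), (w0,w6), (w1,w6), (w2,w0), (w3,w1), (w3,w5), (w4,w1), (w4,w2), (w4,w5), (w5,w2), (w6,w2), (w6,w5).

13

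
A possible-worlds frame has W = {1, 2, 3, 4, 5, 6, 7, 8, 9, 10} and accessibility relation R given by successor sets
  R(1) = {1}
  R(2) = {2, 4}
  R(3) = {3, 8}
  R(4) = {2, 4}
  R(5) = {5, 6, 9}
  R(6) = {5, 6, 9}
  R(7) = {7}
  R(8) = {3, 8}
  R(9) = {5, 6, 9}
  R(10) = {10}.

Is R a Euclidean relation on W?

Yes

Euclidean: yes — any two successors of a common world are R-related.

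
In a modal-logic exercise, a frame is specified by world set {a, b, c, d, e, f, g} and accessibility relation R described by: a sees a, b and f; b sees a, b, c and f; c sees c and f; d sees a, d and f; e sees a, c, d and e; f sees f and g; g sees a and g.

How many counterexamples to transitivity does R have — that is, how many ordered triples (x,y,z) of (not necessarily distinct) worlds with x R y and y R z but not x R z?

Enumerating: (a,b,c), (a,f,g), (b,f,g), (c,f,g), (d,a,b), (d,f,g), (e,a,b), (e,a,f), (e,c,f), (e,d,f), (f,g,a), (g,a,b), (g,a,f).

13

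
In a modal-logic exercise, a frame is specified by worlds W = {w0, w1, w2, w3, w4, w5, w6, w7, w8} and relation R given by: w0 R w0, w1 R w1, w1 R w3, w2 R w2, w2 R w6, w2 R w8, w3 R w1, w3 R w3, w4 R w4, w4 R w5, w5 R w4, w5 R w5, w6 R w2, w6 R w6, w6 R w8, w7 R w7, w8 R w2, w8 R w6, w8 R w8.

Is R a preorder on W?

Reflexive: yes — every world is R-related to itself.
Transitive: yes — every two-step R-path is closed by a direct edge.
So R is a preorder.

Yes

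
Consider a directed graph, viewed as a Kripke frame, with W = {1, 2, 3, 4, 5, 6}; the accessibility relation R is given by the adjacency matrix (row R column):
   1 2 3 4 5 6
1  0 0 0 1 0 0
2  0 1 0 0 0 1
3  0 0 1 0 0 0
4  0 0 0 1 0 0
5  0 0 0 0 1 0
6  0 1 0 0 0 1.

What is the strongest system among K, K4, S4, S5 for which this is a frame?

Transitive (axiom 4): yes — every two-step R-path is closed by a direct edge.
Reflexive (axiom T): no — 1 is not related to itself.
Euclidean (axiom 5): yes — any two successors of a common world are R-related.
So F validates K, K4; S4 would additionally require R to be reflexive. The strongest is K4.

K4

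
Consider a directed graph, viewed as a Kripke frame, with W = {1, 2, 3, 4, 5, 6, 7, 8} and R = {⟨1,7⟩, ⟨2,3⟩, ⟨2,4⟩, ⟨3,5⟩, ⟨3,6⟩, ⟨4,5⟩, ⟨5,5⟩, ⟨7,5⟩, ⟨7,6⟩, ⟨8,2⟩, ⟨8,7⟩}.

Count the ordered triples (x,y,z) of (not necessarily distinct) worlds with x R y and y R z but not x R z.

9

Enumerating: (1,7,5), (1,7,6), (2,3,5), (2,3,6), (2,4,5), (8,2,3), (8,2,4), (8,7,5), (8,7,6).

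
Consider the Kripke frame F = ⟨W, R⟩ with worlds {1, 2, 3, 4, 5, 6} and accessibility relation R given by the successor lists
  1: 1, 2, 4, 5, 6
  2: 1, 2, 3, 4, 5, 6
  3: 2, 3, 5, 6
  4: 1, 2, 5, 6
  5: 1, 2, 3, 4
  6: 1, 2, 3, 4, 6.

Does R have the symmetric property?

Yes

Symmetric: yes — every pair in R has its reverse in R.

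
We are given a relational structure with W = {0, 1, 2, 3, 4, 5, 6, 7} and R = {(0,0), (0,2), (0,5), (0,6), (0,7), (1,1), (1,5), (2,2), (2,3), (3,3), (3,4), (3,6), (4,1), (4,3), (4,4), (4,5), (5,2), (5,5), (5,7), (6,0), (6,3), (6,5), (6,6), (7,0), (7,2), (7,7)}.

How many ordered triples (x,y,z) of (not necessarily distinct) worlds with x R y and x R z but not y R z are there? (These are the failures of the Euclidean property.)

Enumerating: (0,2,0), (0,2,5), (0,2,6), (0,2,7), (0,5,0), (0,5,6), (0,6,2), (0,6,7), (0,7,5), (0,7,6), (1,5,1), (2,3,2), … and 20 more.
Total: 32.

32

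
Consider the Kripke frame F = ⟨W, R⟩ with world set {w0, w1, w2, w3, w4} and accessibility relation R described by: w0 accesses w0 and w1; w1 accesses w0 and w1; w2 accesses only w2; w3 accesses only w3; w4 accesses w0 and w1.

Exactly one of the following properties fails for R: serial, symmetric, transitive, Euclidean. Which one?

symmetric

Serial: yes — every world has a successor (e.g. w0 R w0).
Symmetric: no — w4 R w0 but not w0 R w4.
Transitive: yes — every two-step R-path is closed by a direct edge.
Euclidean: yes — any two successors of a common world are R-related.
Only symmetric fails.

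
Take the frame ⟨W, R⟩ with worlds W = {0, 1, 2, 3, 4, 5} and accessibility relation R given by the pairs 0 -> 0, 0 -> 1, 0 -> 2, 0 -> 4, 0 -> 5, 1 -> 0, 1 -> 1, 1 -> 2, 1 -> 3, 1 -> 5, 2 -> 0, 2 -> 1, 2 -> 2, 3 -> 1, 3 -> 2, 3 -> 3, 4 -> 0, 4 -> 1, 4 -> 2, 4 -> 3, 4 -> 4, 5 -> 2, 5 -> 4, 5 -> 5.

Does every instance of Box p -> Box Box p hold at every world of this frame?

By correspondence theory, 4 is valid on a frame iff R is transitive.
Transitive: no — 0 R 1 and 1 R 3, but not 0 R 3.

No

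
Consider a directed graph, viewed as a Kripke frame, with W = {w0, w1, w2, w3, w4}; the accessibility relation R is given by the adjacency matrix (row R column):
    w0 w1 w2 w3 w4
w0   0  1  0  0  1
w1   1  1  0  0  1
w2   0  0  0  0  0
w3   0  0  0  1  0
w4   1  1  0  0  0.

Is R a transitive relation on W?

No

Transitive: no — w0 R w1 and w1 R w0, but not w0 R w0.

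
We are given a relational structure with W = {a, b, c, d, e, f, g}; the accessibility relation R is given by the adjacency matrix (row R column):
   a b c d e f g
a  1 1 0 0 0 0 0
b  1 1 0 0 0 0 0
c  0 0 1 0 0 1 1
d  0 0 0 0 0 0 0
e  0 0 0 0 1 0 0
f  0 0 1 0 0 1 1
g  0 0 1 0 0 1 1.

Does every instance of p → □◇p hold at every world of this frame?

The schema B characterises exactly the symmetric frames.
Symmetric: yes — every pair in R has its reverse in R.

Yes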